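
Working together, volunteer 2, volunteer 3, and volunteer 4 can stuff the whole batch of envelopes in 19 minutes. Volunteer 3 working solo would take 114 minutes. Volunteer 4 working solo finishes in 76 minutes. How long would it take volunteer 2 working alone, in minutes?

Combined rate is 1/19 per minute.
Known contribution: 1/114 + 1/76 = (2 + 3)/228 = 5/228 per minute.
So volunteer 2's rate is 1/19 − 5/228 = 7/228, meaning 228/7 minutes alone.

228/7 minutes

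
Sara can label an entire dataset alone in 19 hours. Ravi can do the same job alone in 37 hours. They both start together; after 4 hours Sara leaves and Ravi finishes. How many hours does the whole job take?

555/19 hours

In the first 4 hours the combined rate is 56/703, so 224/703 of the job is done, leaving 479/703.
After Sara leaves the rate is 1/37 per hour; the remaining 479/703 takes 479/19 hours.
Total = 4 + 479/19 = 555/19 hours.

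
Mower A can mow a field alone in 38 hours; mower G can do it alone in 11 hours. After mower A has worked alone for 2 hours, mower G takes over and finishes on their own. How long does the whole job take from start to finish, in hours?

In 2 hours mower A does 2/38 = 1/19 of the job, leaving 18/19.
Mower G works at 1/11 per hour, so finishing takes 18/19 ÷ 1/11 = 198/19 hours.
Total time = 2 + 198/19 = 236/19 hours.

236/19 hours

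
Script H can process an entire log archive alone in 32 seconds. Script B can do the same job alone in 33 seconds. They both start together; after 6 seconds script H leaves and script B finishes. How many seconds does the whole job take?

In the first 6 seconds the combined rate is 65/1056, so 65/176 of the job is done, leaving 111/176.
After script H leaves the rate is 1/33 per second; the remaining 111/176 takes 333/16 seconds.
Total = 6 + 333/16 = 429/16 seconds.

429/16 seconds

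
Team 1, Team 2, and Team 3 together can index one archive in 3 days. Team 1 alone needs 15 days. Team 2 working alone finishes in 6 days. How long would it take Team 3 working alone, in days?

Combined rate is 1/3 per day.
Known contribution: 1/15 + 1/6 = (2 + 5)/30 = 7/30 per day.
So Team 3's rate is 1/3 − 7/30 = 1/10, meaning 10 days alone.

10 days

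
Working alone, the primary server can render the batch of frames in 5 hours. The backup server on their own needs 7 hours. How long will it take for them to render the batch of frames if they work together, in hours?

Combined rate: 1/5 + 1/7 = (7 + 5)/35 = 12/35 per hour.
Time = 1 ÷ (12/35) = 35/12 hours.

35/12 hours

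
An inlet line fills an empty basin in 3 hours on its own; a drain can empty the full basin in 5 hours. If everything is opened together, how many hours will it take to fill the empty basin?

Net rate = 1/3 − 1/5 = (5 − 3)/15 = 2/15 per hour.
Filling time = 1 ÷ (2/15) = 15/2 hours.

15/2 hours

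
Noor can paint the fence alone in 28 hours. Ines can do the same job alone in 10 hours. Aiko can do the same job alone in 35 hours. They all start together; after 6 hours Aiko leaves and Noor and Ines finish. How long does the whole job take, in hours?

In the first 6 hours the combined rate is 23/140, so 69/70 of the job is done, leaving 1/70.
After Aiko leaves the rate is 19/140 per hour; the remaining 1/70 takes 2/19 hours.
Total = 6 + 2/19 = 116/19 hours.

116/19 hours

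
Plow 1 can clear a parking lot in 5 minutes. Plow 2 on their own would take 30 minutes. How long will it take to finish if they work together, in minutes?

Combined rate: 1/5 + 1/30 = (6 + 1)/30 = 7/30 per minute.
Time = 1 ÷ (7/30) = 30/7 minutes.

30/7 minutes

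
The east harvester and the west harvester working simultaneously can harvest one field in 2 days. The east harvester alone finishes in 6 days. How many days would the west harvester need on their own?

3 days

Combined rate is 1/2 per day.
Known contribution: 1/6 per day.
So the west harvester's rate is 1/2 − 1/6 = 1/3, meaning 3 days alone.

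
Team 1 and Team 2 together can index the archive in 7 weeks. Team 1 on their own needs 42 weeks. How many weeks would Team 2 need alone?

Combined rate is 1/7 per week.
Known contribution: 1/42 per week.
So Team 2's rate is 1/7 − 1/42 = 5/42, meaning 42/5 weeks alone.

42/5 weeks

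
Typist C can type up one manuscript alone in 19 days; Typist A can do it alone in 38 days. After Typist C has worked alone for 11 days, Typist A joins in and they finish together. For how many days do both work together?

In 11 days Typist C does 11/19 of the job, leaving 8/19.
Typist C and Typist A together work at 3/38 per day, so finishing takes 8/19 ÷ 3/38 = 16/3 days.

16/3 days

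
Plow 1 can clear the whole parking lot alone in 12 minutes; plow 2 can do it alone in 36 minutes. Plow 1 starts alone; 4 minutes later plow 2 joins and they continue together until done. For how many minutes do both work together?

In 4 minutes plow 1 does 4/12 = 1/3 of the job, leaving 2/3.
Plow 1 and plow 2 together work at 1/9 per minute, so finishing takes 2/3 ÷ 1/9 = 6 minutes.

6 minutes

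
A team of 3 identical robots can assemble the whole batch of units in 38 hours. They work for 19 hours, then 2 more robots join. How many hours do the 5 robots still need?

57/5 hours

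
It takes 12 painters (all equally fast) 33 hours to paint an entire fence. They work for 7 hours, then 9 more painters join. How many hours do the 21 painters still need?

104/7 hours

One painter does 1/396 of the job per hour.
After 7 hours with 12 painters, 7/33 is done (26/33 left).
With 21 painters the rate is 21/396 = 7/132, so the rest takes 26/33 ÷ 7/132 = 104/7 hours.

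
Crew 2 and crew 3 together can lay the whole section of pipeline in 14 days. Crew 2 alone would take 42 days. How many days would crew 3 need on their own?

21 days

Combined rate is 1/14 per day.
Known contribution: 1/42 per day.
So crew 3's rate is 1/14 − 1/42 = 1/21, meaning 21 days alone.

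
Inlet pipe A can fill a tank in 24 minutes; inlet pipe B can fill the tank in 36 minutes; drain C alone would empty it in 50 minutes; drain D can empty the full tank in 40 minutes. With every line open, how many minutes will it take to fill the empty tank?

450/11 minutes

Net rate = 1/24 + 1/36 − 1/50 − 1/40 = (75 + 50 − 36 − 45)/1800 = 44/1800 = 11/450 per minute.
Filling time = 1 ÷ (11/450) = 450/11 minutes.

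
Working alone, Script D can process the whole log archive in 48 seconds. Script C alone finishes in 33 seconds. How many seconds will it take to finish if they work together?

With two workers the combined time is the product over the sum: 48·33/(48+33) = 1584/81 = 176/9 seconds.

176/9 seconds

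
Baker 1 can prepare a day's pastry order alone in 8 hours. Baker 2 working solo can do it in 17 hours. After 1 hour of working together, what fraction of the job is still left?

111/136

Combined rate: 1/8 + 1/17 = (17 + 8)/136 = 25/136 per hour.
In 1 hour they complete 1·25/136 = 25/136 of the job.
So 111/136 remains.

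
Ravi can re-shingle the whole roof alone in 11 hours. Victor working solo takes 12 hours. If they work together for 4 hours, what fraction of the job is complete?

23/33

Combined rate: 1/11 + 1/12 = (12 + 11)/132 = 23/132 per hour.
In 4 hours they complete 4·23/132 = 23/33 of the job.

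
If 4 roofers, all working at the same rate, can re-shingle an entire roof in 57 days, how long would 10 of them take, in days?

Total work is 4·57 = 228 roofer-days.
With 10 roofers: 228/10 = 114/5 days.

114/5 days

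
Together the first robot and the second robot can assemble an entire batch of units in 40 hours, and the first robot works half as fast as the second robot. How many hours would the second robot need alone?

Let the second robot's rate be r; then the first robot's rate is (1/2)r, so together (1/2 + 1)r = (3/2)r = 1/40.
Thus r = 1/60 per hour.
The second robot alone: 60 hours; the first robot alone: 120 hours.

60 hours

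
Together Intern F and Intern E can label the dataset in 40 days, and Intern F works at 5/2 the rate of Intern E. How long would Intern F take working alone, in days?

Let Intern E's rate be r; then Intern F's rate is (5/2)r, so together (5/2 + 1)r = (7/2)r = 1/40.
Thus r = 1/140 per day.
Intern E alone: 140 days; Intern F alone: 56 days.

56 days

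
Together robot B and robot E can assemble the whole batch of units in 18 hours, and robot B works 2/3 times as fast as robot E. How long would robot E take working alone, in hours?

Let robot E's rate be r; then robot B's rate is (2/3)r, so together (2/3 + 1)r = (5/3)r = 1/18.
Thus r = 1/30 per hour.
Robot E alone: 30 hours; robot B alone: 45 hours.

30 hours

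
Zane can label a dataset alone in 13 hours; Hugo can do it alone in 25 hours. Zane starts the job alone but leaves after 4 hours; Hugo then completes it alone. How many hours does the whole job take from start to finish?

In 4 hours Zane does 4/13 of the job, leaving 9/13.
Hugo works at 1/25 per hour, so finishing takes 9/13 ÷ 1/25 = 225/13 hours.
Total time = 4 + 225/13 = 277/13 hours.

277/13 hours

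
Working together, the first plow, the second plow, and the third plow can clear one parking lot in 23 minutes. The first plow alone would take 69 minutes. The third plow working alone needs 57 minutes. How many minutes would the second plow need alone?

437/5 minutes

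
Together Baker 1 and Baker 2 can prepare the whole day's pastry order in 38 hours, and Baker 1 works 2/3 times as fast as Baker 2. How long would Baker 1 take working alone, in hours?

Let Baker 2's rate be r; then Baker 1's rate is (2/3)r, so together (2/3 + 1)r = (5/3)r = 1/38.
Thus r = 3/190 per hour.
Baker 2 alone: 190/3 hours; Baker 1 alone: 95 hours.

95 hours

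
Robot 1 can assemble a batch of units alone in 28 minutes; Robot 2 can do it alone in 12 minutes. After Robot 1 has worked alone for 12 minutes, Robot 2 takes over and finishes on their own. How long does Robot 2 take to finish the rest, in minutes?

In 12 minutes Robot 1 does 12/28 = 3/7 of the job, leaving 4/7.
Robot 2 works at 1/12 per minute, so finishing takes 4/7 ÷ 1/12 = 48/7 minutes.

48/7 minutes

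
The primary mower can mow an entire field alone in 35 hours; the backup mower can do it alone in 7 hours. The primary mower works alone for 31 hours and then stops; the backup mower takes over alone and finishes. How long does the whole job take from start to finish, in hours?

In 31 hours the primary mower does 31/35 of the job, leaving 4/35.
The backup mower works at 1/7 per hour, so finishing takes 4/35 ÷ 1/7 = 4/5 hours.
Total time = 31 + 4/5 = 159/5 hours.

159/5 hours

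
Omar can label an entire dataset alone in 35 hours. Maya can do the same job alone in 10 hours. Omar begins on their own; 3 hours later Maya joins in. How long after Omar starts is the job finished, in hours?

91/9 hours

In the first 3 hours Omar alone does 3/35 of the job, leaving 32/35.
Once everyone is working, combined rate: 1/35 + 1/10 = (2 + 7)/70 = 9/70 per hour.
Remaining 32/35 at 9/70 per hour takes 64/9 hours.
Total from the start = 3 + 64/9 = 91/9 hours.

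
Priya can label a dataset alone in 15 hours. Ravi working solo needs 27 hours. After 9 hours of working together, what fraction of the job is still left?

Combined rate: 1/15 + 1/27 = (9 + 5)/135 = 14/135 per hour.
In 9 hours they complete 9·14/135 = 14/15 of the job.
So 1/15 remains.

1/15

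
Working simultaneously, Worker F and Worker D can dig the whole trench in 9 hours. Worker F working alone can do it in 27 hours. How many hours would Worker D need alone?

27/2 hours

Combined rate is 1/9 per hour.
Known contribution: 1/27 per hour.
So Worker D's rate is 1/9 − 1/27 = 2/27, meaning 27/2 hours alone.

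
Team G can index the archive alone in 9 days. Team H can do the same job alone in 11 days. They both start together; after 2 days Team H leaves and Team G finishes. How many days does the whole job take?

81/11 days

In the first 2 days the combined rate is 20/99, so 40/99 of the job is done, leaving 59/99.
After Team H leaves the rate is 1/9 per day; the remaining 59/99 takes 59/11 days.
Total = 2 + 59/11 = 81/11 days.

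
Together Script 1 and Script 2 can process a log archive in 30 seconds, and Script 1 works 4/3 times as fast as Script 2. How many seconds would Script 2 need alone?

Let Script 2's rate be r; then Script 1's rate is (4/3)r, so together (4/3 + 1)r = (7/3)r = 1/30.
Thus r = 1/70 per second.
Script 2 alone: 70 seconds; Script 1 alone: 105/2 seconds.

70 seconds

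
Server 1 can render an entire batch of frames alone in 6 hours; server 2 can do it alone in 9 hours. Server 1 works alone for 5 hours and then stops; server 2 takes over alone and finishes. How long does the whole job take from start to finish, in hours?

In 5 hours server 1 does 5/6 of the job, leaving 1/6.
Server 2 works at 1/9 per hour, so finishing takes 1/6 ÷ 1/9 = 3/2 hours.
Total time = 5 + 3/2 = 13/2 hours.

13/2 hours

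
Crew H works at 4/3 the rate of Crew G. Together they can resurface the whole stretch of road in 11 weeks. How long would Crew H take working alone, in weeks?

Let Crew G's rate be r; then Crew H's rate is (4/3)r, so together (4/3 + 1)r = (7/3)r = 1/11.
Thus r = 3/77 per week.
Crew G alone: 77/3 weeks; Crew H alone: 77/4 weeks.

77/4 weeks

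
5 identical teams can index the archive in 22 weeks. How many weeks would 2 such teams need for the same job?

Total work is 5·22 = 110 team-weeks.
With 2 teams: 110/2 = 55 weeks.

55 weeks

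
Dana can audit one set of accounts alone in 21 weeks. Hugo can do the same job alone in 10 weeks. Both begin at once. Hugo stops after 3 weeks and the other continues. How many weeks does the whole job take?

147/10 weeks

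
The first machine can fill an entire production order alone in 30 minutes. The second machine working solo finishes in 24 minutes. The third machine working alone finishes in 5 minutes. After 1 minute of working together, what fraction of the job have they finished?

11/40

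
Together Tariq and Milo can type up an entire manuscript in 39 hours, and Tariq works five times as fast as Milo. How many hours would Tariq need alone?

234/5 hours

Let Milo's rate be r; then Tariq's rate is 5r, so together (5 + 1)r = 6r = 1/39.
Thus r = 1/234 per hour.
Milo alone: 234 hours; Tariq alone: 234/5 hours.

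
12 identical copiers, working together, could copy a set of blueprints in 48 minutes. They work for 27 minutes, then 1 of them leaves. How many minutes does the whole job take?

One copier does 1/576 of the job per minute.
After 27 minutes with 12 copiers, 9/16 is done (7/16 left).
With 11 copiers the rate is 11/576, so the rest takes 7/16 ÷ 11/576 = 252/11 minutes.
Total = 27 + 252/11 = 549/11 minutes.

549/11 minutes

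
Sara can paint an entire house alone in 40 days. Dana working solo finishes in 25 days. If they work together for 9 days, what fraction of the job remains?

83/200

Combined rate: 1/40 + 1/25 = (5 + 8)/200 = 13/200 per day.
In 9 days they complete 9·13/200 = 117/200 of the job.
So 83/200 remains.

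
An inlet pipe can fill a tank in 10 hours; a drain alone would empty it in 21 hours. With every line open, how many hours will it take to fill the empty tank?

210/11 hours

Net rate = 1/10 − 1/21 = (21 − 10)/210 = 11/210 per hour.
Filling time = 1 ÷ (11/210) = 210/11 hours.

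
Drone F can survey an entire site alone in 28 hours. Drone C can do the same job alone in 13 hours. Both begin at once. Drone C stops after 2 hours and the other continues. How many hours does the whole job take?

In the first 2 hours the combined rate is 41/364, so 41/182 of the job is done, leaving 141/182.
After Drone C leaves the rate is 1/28 per hour; the remaining 141/182 takes 282/13 hours.
Total = 2 + 282/13 = 308/13 hours.

308/13 hours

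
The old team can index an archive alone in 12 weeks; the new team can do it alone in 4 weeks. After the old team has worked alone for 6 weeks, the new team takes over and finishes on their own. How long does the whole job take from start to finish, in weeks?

8 weeks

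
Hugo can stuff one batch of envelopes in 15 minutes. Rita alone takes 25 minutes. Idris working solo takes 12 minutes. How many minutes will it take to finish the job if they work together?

100/19 minutes

Combined rate: 1/15 + 1/25 + 1/12 = (20 + 12 + 25)/300 = 57/300 = 19/100 per minute.
Time = 1 ÷ (19/100) = 100/19 minutes.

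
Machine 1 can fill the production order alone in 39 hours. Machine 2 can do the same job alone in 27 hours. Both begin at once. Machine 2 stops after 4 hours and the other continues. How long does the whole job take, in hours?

299/9 hours

In the first 4 hours the combined rate is 22/351, so 88/351 of the job is done, leaving 263/351.
After Machine 2 leaves the rate is 1/39 per hour; the remaining 263/351 takes 263/9 hours.
Total = 4 + 263/9 = 299/9 hours.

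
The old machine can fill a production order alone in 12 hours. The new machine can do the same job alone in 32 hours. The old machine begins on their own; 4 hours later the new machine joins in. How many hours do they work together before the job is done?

64/11 hours

In the first 4 hours the old machine alone does 4/12 = 1/3 of the job, leaving 2/3.
Once everyone is working, combined rate: 1/12 + 1/32 = (8 + 3)/96 = 11/96 per hour.
Remaining 2/3 at 11/96 per hour takes 64/11 hours.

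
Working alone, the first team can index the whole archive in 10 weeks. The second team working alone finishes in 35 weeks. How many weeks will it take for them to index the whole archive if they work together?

With two workers the combined time is the product over the sum: 10·35/(10+35) = 350/45 = 70/9 weeks.

70/9 weeks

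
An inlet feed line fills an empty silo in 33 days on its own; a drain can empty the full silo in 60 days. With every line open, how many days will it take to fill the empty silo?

Net rate = 1/33 − 1/60 = (20 − 11)/660 = 9/660 = 3/220 per day.
Filling time = 1 ÷ (3/220) = 220/3 days.

220/3 days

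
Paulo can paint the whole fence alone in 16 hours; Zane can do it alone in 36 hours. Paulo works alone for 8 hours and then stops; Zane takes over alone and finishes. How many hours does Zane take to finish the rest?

18 hours

In 8 hours Paulo does 8/16 = 1/2 of the job, leaving 1/2.
Zane works at 1/36 per hour, so finishing takes 1/2 ÷ 1/36 = 18 hours.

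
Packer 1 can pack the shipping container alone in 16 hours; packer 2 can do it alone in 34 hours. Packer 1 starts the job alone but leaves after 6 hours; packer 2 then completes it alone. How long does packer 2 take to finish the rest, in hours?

In 6 hours packer 1 does 6/16 = 3/8 of the job, leaving 5/8.
Packer 2 works at 1/34 per hour, so finishing takes 5/8 ÷ 1/34 = 85/4 hours.

85/4 hours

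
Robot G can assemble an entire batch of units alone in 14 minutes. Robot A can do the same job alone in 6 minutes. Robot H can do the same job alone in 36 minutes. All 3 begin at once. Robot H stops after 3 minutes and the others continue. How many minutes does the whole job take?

In the first 3 minutes the combined rate is 67/252, so 67/84 of the job is done, leaving 17/84.
After robot H leaves the rate is 5/21 per minute; the remaining 17/84 takes 17/20 minutes.
Total = 3 + 17/20 = 77/20 minutes.

77/20 minutes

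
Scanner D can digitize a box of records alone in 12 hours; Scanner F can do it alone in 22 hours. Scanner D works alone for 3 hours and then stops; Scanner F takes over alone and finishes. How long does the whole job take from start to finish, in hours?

In 3 hours Scanner D does 3/12 = 1/4 of the job, leaving 3/4.
Scanner F works at 1/22 per hour, so finishing takes 3/4 ÷ 1/22 = 33/2 hours.
Total time = 3 + 33/2 = 39/2 hours.

39/2 hours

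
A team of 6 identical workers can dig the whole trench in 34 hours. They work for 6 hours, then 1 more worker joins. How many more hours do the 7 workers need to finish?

One worker does 1/204 of the job per hour.
After 6 hours with 6 workers, 3/17 is done (14/17 left).
With 7 workers the rate is 7/204, so the rest takes 14/17 ÷ 7/204 = 24 hours.

24 hours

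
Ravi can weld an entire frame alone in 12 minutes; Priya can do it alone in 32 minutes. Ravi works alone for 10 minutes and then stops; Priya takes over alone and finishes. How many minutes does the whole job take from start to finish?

46/3 minutes

In 10 minutes Ravi does 10/12 = 5/6 of the job, leaving 1/6.
Priya works at 1/32 per minute, so finishing takes 1/6 ÷ 1/32 = 16/3 minutes.
Total time = 10 + 16/3 = 46/3 minutes.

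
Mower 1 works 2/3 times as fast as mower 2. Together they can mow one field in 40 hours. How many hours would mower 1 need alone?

Let mower 2's rate be r; then mower 1's rate is (2/3)r, so together (2/3 + 1)r = (5/3)r = 1/40.
Thus r = 3/200 per hour.
Mower 2 alone: 200/3 hours; mower 1 alone: 100 hours.

100 hours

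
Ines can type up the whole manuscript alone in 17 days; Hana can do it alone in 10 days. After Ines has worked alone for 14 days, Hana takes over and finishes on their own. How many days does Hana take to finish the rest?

30/17 days

In 14 days Ines does 14/17 of the job, leaving 3/17.
Hana works at 1/10 per day, so finishing takes 3/17 ÷ 1/10 = 30/17 days.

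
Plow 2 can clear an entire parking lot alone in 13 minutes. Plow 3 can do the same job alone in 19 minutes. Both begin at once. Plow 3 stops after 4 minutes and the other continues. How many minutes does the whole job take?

In the first 4 minutes the combined rate is 32/247, so 128/247 of the job is done, leaving 119/247.
After Plow 3 leaves the rate is 1/13 per minute; the remaining 119/247 takes 119/19 minutes.
Total = 4 + 119/19 = 195/19 minutes.

195/19 minutes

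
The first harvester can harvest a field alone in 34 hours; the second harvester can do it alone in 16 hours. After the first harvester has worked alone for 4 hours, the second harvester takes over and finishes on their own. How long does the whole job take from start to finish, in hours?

In 4 hours the first harvester does 4/34 = 2/17 of the job, leaving 15/17.
The second harvester works at 1/16 per hour, so finishing takes 15/17 ÷ 1/16 = 240/17 hours.
Total time = 4 + 240/17 = 308/17 hours.

308/17 hours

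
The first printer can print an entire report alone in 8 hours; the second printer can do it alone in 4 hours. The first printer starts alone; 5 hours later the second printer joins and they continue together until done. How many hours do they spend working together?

In 5 hours the first printer does 5/8 of the job, leaving 3/8.
The first printer and the second printer together work at 3/8 per hour, so finishing takes 3/8 ÷ 3/8 = 1 hour.

1 hour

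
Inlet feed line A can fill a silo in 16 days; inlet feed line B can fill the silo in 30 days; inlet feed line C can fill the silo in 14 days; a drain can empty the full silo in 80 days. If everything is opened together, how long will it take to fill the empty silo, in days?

Net rate = 1/16 + 1/30 + 1/14 − 1/80 = (105 + 56 + 120 − 21)/1680 = 260/1680 = 13/84 per day.
Filling time = 1 ÷ (13/84) = 84/13 days.

84/13 days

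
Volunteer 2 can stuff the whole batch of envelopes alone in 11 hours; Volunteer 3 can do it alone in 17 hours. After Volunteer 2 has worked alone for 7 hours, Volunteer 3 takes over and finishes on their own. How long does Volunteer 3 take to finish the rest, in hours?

68/11 hours

In 7 hours Volunteer 2 does 7/11 of the job, leaving 4/11.
Volunteer 3 works at 1/17 per hour, so finishing takes 4/11 ÷ 1/17 = 68/11 hours.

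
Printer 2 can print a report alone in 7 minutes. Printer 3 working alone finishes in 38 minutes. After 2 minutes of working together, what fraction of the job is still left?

88/133

Combined rate: 1/7 + 1/38 = (38 + 7)/266 = 45/266 per minute.
In 2 minutes they complete 2·45/266 = 45/133 of the job.
So 88/133 remains.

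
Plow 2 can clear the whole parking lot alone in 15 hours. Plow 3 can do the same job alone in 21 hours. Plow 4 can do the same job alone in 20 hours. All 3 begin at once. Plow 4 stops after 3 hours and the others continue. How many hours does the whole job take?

119/16 hours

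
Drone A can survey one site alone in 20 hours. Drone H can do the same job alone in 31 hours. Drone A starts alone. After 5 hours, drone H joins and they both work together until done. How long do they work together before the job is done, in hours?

In the first 5 hours drone A alone does 5/20 = 1/4 of the job, leaving 3/4.
Once everyone is working, combined rate: 1/20 + 1/31 = (31 + 20)/620 = 51/620 per hour.
Remaining 3/4 at 51/620 per hour takes 155/17 hours.

155/17 hours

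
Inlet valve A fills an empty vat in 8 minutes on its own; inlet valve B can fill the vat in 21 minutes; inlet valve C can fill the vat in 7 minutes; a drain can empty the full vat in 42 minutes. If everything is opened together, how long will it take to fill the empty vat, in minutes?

24/7 minutes

Net rate = 1/8 + 1/21 + 1/7 − 1/42 = (21 + 8 + 24 − 4)/168 = 49/168 = 7/24 per minute.
Filling time = 1 ÷ (7/24) = 24/7 minutes.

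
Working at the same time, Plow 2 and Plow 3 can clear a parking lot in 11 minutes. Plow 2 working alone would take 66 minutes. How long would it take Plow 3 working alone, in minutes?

66/5 minutes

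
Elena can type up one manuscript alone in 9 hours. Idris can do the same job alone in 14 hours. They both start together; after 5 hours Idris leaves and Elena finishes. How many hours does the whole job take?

In the first 5 hours the combined rate is 23/126, so 115/126 of the job is done, leaving 11/126.
After Idris leaves the rate is 1/9 per hour; the remaining 11/126 takes 11/14 hours.
Total = 5 + 11/14 = 81/14 hours.

81/14 hours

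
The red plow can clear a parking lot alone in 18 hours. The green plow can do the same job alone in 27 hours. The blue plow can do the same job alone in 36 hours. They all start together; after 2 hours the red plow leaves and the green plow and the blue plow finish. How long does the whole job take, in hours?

96/7 hours

In the first 2 hours the combined rate is 13/108, so 13/54 of the job is done, leaving 41/54.
After the red plow leaves the rate is 7/108 per hour; the remaining 41/54 takes 82/7 hours.
Total = 2 + 82/7 = 96/7 hours.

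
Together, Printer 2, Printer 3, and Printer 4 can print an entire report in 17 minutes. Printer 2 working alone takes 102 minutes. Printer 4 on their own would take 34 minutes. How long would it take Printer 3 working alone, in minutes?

51 minutes

Combined rate is 1/17 per minute.
Known contribution: 1/102 + 1/34 = (1 + 3)/102 = 4/102 = 2/51 per minute.
So Printer 3's rate is 1/17 − 2/51 = 1/51, meaning 51 minutes alone.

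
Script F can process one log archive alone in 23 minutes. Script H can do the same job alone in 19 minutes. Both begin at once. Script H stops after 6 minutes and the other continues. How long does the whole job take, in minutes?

In the first 6 minutes the combined rate is 42/437, so 252/437 of the job is done, leaving 185/437.
After script H leaves the rate is 1/23 per minute; the remaining 185/437 takes 185/19 minutes.
Total = 6 + 185/19 = 299/19 minutes.

299/19 minutes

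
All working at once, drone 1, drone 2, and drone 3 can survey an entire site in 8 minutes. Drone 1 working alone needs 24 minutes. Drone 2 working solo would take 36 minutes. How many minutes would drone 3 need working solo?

18 minutes

Combined rate is 1/8 per minute.
Known contribution: 1/24 + 1/36 = (3 + 2)/72 = 5/72 per minute.
So drone 3's rate is 1/8 − 5/72 = 1/18, meaning 18 minutes alone.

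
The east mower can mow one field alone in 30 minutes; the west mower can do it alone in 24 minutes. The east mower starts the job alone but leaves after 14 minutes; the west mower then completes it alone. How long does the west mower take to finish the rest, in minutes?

64/5 minutes

In 14 minutes the east mower does 14/30 = 7/15 of the job, leaving 8/15.
The west mower works at 1/24 per minute, so finishing takes 8/15 ÷ 1/24 = 64/5 minutes.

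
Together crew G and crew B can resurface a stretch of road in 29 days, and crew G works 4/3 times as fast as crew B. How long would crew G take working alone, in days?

203/4 days

Let crew B's rate be r; then crew G's rate is (4/3)r, so together (4/3 + 1)r = (7/3)r = 1/29.
Thus r = 3/203 per day.
Crew B alone: 203/3 days; crew G alone: 203/4 days.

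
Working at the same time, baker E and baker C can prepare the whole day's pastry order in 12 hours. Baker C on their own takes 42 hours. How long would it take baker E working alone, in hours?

Combined rate is 1/12 per hour.
Known contribution: 1/42 per hour.
So baker E's rate is 1/12 − 1/42 = 5/84, meaning 84/5 hours alone.

84/5 hours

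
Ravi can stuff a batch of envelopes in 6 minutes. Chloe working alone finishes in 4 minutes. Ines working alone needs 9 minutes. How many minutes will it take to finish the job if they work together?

Combined rate: 1/6 + 1/4 + 1/9 = (6 + 9 + 4)/36 = 19/36 per minute.
Time = 1 ÷ (19/36) = 36/19 minutes.

36/19 minutes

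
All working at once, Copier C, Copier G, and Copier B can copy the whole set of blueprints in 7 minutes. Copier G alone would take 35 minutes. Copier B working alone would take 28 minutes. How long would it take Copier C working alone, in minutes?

140/11 minutes

Combined rate is 1/7 per minute.
Known contribution: 1/35 + 1/28 = (4 + 5)/140 = 9/140 per minute.
So Copier C's rate is 1/7 − 9/140 = 11/140, meaning 140/11 minutes alone.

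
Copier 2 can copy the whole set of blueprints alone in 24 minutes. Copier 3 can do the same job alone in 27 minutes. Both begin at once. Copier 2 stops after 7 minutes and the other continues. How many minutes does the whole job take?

In the first 7 minutes the combined rate is 17/216, so 119/216 of the job is done, leaving 97/216.
After Copier 2 leaves the rate is 1/27 per minute; the remaining 97/216 takes 97/8 minutes.
Total = 7 + 97/8 = 153/8 minutes.

153/8 minutes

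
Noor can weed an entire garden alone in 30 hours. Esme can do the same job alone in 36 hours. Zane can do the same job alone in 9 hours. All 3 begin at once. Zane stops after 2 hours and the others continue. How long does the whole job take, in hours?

In the first 2 hours the combined rate is 31/180, so 31/90 of the job is done, leaving 59/90.
After Zane leaves the rate is 11/180 per hour; the remaining 59/90 takes 118/11 hours.
Total = 2 + 118/11 = 140/11 hours.

140/11 hours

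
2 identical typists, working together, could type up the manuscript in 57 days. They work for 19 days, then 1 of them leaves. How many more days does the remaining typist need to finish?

One typist does 1/114 of the job per day.
After 19 days with 2 typists, 1/3 is done (2/3 left).
With 1 typist the rate is 1/114, so the rest takes 2/3 ÷ 1/114 = 76 days.

76 days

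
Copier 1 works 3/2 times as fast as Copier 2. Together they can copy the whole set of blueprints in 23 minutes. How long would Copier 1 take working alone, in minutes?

115/3 minutes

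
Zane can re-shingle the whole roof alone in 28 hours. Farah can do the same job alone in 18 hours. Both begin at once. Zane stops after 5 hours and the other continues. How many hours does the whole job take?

207/14 hours

In the first 5 hours the combined rate is 23/252, so 115/252 of the job is done, leaving 137/252.
After Zane leaves the rate is 1/18 per hour; the remaining 137/252 takes 137/14 hours.
Total = 5 + 137/14 = 207/14 hours.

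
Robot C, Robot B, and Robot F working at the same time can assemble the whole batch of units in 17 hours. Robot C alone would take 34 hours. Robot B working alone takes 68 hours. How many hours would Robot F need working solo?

68 hours

Combined rate is 1/17 per hour.
Known contribution: 1/34 + 1/68 = (2 + 1)/68 = 3/68 per hour.
So Robot F's rate is 1/17 − 3/68 = 1/68, meaning 68 hours alone.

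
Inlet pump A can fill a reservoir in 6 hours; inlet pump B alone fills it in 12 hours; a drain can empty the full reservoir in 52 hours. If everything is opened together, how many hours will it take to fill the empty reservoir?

13/3 hours

Net rate = 1/6 + 1/12 − 1/52 = (26 + 13 − 3)/156 = 36/156 = 3/13 per hour.
Filling time = 1 ÷ (3/13) = 13/3 hours.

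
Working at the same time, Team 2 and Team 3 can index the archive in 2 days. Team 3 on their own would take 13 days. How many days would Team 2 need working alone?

Combined rate is 1/2 per day.
Known contribution: 1/13 per day.
So Team 2's rate is 1/2 − 1/13 = 11/26, meaning 26/11 days alone.

26/11 days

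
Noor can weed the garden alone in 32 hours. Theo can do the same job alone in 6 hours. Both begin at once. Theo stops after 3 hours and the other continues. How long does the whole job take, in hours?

16 hours

In the first 3 hours the combined rate is 19/96, so 19/32 of the job is done, leaving 13/32.
After Theo leaves the rate is 1/32 per hour; the remaining 13/32 takes 13 hours.
Total = 3 + 13 = 16 hours.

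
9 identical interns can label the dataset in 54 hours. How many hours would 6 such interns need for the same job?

81 hours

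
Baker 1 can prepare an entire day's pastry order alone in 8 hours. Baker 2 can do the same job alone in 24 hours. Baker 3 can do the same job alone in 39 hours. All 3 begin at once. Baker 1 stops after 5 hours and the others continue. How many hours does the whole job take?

In the first 5 hours the combined rate is 5/26, so 25/26 of the job is done, leaving 1/26.
After baker 1 leaves the rate is 7/104 per hour; the remaining 1/26 takes 4/7 hours.
Total = 5 + 4/7 = 39/7 hours.

39/7 hours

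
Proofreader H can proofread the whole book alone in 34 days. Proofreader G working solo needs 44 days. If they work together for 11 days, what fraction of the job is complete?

39/68

Combined rate: 1/34 + 1/44 = (22 + 17)/748 = 39/748 per day.
In 11 days they complete 11·39/748 = 39/68 of the job.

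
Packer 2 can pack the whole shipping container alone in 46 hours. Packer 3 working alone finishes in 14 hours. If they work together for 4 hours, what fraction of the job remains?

Combined rate: 1/46 + 1/14 = (7 + 23)/322 = 30/322 = 15/161 per hour.
In 4 hours they complete 4·15/161 = 60/161 of the job.
So 101/161 remains.

101/161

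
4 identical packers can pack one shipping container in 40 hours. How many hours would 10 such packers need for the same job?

Total work is 4·40 = 160 packer-hours.
With 10 packers: 160/10 = 16 hours.

16 hours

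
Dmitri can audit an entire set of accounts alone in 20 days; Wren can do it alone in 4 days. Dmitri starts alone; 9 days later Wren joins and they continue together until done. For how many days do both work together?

In 9 days Dmitri does 9/20 of the job, leaving 11/20.
Dmitri and Wren together work at 3/10 per day, so finishing takes 11/20 ÷ 3/10 = 11/6 days.

11/6 days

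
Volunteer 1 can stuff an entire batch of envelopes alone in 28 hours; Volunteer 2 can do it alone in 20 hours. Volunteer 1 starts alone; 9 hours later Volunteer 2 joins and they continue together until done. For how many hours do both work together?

In 9 hours Volunteer 1 does 9/28 of the job, leaving 19/28.
Volunteer 1 and Volunteer 2 together work at 3/35 per hour, so finishing takes 19/28 ÷ 3/35 = 95/12 hours.

95/12 hours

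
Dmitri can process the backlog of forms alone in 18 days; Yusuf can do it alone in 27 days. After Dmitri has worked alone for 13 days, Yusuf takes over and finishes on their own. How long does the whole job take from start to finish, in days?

41/2 days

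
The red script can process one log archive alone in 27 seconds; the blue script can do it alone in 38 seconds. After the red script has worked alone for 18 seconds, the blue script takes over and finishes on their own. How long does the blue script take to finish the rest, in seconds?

38/3 seconds

In 18 seconds the red script does 18/27 = 2/3 of the job, leaving 1/3.
The blue script works at 1/38 per second, so finishing takes 1/3 ÷ 1/38 = 38/3 seconds.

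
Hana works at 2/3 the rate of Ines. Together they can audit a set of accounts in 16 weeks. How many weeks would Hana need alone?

Let Ines's rate be r; then Hana's rate is (2/3)r, so together (2/3 + 1)r = (5/3)r = 1/16.
Thus r = 3/80 per week.
Ines alone: 80/3 weeks; Hana alone: 40 weeks.

40 weeks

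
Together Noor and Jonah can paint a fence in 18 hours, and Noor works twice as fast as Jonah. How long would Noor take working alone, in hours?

27 hours

Let Jonah's rate be r; then Noor's rate is 2r, so together (2 + 1)r = 3r = 1/18.
Thus r = 1/54 per hour.
Jonah alone: 54 hours; Noor alone: 27 hours.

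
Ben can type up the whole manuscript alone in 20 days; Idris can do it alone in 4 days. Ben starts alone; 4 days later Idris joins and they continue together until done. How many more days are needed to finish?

8/3 days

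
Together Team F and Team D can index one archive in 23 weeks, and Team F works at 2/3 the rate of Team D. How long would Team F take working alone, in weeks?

115/2 weeks

Let Team D's rate be r; then Team F's rate is (2/3)r, so together (2/3 + 1)r = (5/3)r = 1/23.
Thus r = 3/115 per week.
Team D alone: 115/3 weeks; Team F alone: 115/2 weeks.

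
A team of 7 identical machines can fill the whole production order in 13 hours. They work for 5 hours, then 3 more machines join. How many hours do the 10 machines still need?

One machine does 1/91 of the job per hour.
After 5 hours with 7 machines, 5/13 is done (8/13 left).
With 10 machines the rate is 10/91, so the rest takes 8/13 ÷ 10/91 = 28/5 hours.

28/5 hours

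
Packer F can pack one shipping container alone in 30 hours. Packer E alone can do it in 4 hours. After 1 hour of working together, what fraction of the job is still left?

43/60

Combined rate: 1/30 + 1/4 = (2 + 15)/60 = 17/60 per hour.
In 1 hour they complete 1·17/60 = 17/60 of the job.
So 43/60 remains.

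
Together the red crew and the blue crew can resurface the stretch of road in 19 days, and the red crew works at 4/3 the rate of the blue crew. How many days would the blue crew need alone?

Let the blue crew's rate be r; then the red crew's rate is (4/3)r, so together (4/3 + 1)r = (7/3)r = 1/19.
Thus r = 3/133 per day.
The blue crew alone: 133/3 days; the red crew alone: 133/4 days.

133/3 days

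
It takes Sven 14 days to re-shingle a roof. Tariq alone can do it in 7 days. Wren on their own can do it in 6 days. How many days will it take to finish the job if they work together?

21/8 days

Combined rate: 1/14 + 1/7 + 1/6 = (3 + 6 + 7)/42 = 16/42 = 8/21 per day.
Time = 1 ÷ (8/21) = 21/8 days.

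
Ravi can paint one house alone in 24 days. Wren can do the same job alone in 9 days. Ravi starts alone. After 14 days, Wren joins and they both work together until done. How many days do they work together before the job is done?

In the first 14 days Ravi alone does 14/24 = 7/12 of the job, leaving 5/12.
Once everyone is working, combined rate: 1/24 + 1/9 = (3 + 8)/72 = 11/72 per day.
Remaining 5/12 at 11/72 per day takes 30/11 days.

30/11 days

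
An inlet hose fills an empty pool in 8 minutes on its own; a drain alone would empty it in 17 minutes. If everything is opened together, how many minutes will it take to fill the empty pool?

Net rate = 1/8 − 1/17 = (17 − 8)/136 = 9/136 per minute.
Filling time = 1 ÷ (9/136) = 136/9 minutes.

136/9 minutes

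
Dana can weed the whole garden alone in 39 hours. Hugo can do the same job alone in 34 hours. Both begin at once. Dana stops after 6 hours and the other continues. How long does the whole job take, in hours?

In the first 6 hours the combined rate is 73/1326, so 73/221 of the job is done, leaving 148/221.
After Dana leaves the rate is 1/34 per hour; the remaining 148/221 takes 296/13 hours.
Total = 6 + 296/13 = 374/13 hours.

374/13 hours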